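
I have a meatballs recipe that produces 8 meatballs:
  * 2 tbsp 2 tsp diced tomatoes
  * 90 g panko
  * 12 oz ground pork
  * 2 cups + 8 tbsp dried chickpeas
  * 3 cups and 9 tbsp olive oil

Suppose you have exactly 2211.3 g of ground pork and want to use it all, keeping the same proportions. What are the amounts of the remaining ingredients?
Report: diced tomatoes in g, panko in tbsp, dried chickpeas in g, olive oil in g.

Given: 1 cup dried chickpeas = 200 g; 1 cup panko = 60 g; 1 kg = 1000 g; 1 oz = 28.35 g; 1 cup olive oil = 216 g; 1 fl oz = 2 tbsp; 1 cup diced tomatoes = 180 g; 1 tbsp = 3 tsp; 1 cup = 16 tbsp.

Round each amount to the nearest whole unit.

diced tomatoes: 195 g; panko: 156 tbsp; dried chickpeas: 3250 g; olive oil: 5002 g

The original recipe has 340.2 g of ground pork, so the scaling factor is 2211.3 ÷ 340.2 = 13/2 = 6.5.
diced tomatoes: (2 tbsp + 2 tsp = 8/3 tbsp) × 13/2 ÷ 16 tbsp/cup × 180 g/cup = 195 g
panko: 90 g × 13/2 ÷ 60 g/cup × 16 tbsp/cup = 156 tbsp
dried chickpeas: (2 cup + 8 tbsp = 2.5 cup) × 13/2 × 200 g/cup = 3250 g
olive oil: (3 cup + 9 tbsp = 3.5625 cup) × 13/2 × 216 g/cup ≈ 5002 g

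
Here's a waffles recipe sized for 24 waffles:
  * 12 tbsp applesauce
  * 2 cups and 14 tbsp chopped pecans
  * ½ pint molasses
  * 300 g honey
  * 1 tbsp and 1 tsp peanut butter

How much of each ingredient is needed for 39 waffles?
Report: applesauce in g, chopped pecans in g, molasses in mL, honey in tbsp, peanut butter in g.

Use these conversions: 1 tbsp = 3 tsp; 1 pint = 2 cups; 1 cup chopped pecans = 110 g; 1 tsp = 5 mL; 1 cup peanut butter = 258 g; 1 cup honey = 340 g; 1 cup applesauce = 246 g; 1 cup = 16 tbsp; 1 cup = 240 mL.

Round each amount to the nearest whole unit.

applesauce: 300 g; chopped pecans: 514 g; molasses: 390 mL; honey: 23 tbsp; peanut butter: 35 g

Scaling factor: 39/24 = 13/8 = 1.625.
applesauce: 12 tbsp × 13/8 ÷ 16 tbsp/cup × 246 g/cup ≈ 300 g
chopped pecans: (2 cup + 14 tbsp = 2.875 cup) × 13/8 × 110 g/cup ≈ 514 g
molasses: 0.5 pint × 13/8 × 2 cup/pint × 240 mL/cup = 390 mL
honey: 300 g × 13/8 ÷ 340 g/cup × 16 tbsp/cup ≈ 23 tbsp
peanut butter: (1 tbsp + 1 tsp = 4/3 tbsp) × 13/8 ÷ 16 tbsp/cup × 258 g/cup ≈ 35 g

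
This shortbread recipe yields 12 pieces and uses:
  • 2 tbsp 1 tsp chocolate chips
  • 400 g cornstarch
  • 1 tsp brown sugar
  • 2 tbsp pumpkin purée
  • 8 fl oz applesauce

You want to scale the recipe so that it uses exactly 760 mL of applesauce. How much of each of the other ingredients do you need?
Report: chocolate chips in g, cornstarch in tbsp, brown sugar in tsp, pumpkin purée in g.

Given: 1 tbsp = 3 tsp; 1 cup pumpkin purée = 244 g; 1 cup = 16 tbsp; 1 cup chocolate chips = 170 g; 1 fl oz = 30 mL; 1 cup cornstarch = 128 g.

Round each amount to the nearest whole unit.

chocolate chips: 79 g; cornstarch: 158 tbsp; brown sugar: 3 tsp; pumpkin purée: 97 g

The original recipe has 240 mL of applesauce, so the scaling factor is 760 ÷ 240 = 19/6.
chocolate chips: (2 tbsp + 1 tsp = 7/3 tbsp) × 19/6 ÷ 16 tbsp/cup × 170 g/cup ≈ 79 g
cornstarch: 400 g × 19/6 ÷ 128 g/cup × 16 tbsp/cup ≈ 158 tbsp
brown sugar: 1 tsp × 19/6 ≈ 3 tsp
pumpkin purée: 2 tbsp × 19/6 ÷ 16 tbsp/cup × 244 g/cup ≈ 97 g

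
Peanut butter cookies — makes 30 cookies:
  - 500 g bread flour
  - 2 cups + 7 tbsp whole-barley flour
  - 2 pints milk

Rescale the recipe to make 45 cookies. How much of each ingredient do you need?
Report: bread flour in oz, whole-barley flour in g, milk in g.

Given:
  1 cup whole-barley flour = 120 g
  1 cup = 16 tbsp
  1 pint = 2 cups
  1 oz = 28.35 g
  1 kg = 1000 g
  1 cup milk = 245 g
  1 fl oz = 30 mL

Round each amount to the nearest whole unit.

bread flour: 26 oz; whole-barley flour: 439 g; milk: 1470 g

Scaling factor: 45/30 = 3/2 = 1.5.
bread flour: 500 g × 3/2 ÷ 28.35 g/oz ≈ 26 oz
whole-barley flour: (2 cup + 7 tbsp = 2.4375 cup) × 3/2 × 120 g/cup ≈ 439 g
milk: 2 pint × 3/2 × 2 cup/pint × 245 g/cup = 1470 g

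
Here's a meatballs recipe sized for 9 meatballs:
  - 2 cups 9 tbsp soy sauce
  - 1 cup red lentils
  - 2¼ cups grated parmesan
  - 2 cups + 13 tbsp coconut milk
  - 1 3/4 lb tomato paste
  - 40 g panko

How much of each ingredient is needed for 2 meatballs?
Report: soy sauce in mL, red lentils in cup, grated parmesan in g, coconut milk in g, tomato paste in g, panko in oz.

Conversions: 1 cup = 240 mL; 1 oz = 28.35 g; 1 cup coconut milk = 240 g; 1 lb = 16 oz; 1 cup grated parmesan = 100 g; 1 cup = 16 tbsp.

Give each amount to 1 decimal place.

Scaling factor: 2/9.
soy sauce: (2 cup + 9 tbsp = 2.5625 cup) × 2/9 × 240 mL/cup ≈ 136.7 mL
red lentils: 1 cup × 2/9 ≈ 0.2 cup
grated parmesan: 2.25 cup × 2/9 × 100 g/cup = 50.0 g
coconut milk: (2 cup + 13 tbsp = 2.8125 cup) × 2/9 × 240 g/cup = 150.0 g
tomato paste: 1.75 lb × 2/9 × 16 oz/lb × 28.35 g/oz = 176.4 g
panko: 40 g × 2/9 ÷ 28.35 g/oz ≈ 0.3 oz

soy sauce: 136.7 mL; red lentils: 0.2 cup; grated parmesan: 50.0 g; coconut milk: 150.0 g; tomato paste: 176.4 g; panko: 0.3 oz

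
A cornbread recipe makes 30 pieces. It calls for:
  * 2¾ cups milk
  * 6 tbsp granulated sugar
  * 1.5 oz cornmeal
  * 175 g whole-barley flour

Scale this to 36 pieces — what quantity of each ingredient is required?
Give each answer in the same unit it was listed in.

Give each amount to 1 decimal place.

milk: 3.3 cup; granulated sugar: 7.2 tbsp; cornmeal: 1.8 oz; whole-barley flour: 210.0 g

Scaling factor: 36/30 = 6/5 = 1.2.
milk: 2.75 cup × 6/5 = 3.3 cup
granulated sugar: 6 tbsp × 6/5 = 7.2 tbsp
cornmeal: 1.5 oz × 6/5 = 1.8 oz
whole-barley flour: 175 g × 6/5 = 210.0 g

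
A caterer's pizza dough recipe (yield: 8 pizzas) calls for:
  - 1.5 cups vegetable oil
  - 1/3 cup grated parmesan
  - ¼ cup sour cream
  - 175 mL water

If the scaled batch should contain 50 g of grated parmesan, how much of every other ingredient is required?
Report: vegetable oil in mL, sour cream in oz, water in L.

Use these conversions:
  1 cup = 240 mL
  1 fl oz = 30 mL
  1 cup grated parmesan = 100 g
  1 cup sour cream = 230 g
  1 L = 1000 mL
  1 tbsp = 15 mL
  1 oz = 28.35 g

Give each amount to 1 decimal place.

vegetable oil: 540.0 mL; sour cream: 3.0 oz; water: 0.3 L

The original recipe has 100/3 g of grated parmesan, so the scaling factor is 50 ÷ 100/3 = 3/2 = 1.5.
vegetable oil: 1.5 cup × 3/2 × 240 mL/cup = 540.0 mL
sour cream: 0.25 cup × 3/2 × 230 g/cup ÷ 28.35 g/oz ≈ 3.0 oz
water: 175 mL × 3/2 ÷ 1000 mL/L ≈ 0.3 L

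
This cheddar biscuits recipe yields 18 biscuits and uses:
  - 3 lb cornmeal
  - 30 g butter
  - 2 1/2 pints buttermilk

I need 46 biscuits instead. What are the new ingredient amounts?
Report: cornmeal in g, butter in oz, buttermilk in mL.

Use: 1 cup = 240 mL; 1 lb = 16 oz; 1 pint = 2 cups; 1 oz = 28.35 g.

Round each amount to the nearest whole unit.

Scaling factor: 46/18 = 23/9.
cornmeal: 3 lb × 23/9 × 16 oz/lb × 28.35 g/oz ≈ 3478 g
butter: 30 g × 23/9 ÷ 28.35 g/oz ≈ 3 oz
buttermilk: 2.5 pint × 23/9 × 2 cup/pint × 240 mL/cup ≈ 3067 mL

cornmeal: 3478 g; butter: 3 oz; buttermilk: 3067 mL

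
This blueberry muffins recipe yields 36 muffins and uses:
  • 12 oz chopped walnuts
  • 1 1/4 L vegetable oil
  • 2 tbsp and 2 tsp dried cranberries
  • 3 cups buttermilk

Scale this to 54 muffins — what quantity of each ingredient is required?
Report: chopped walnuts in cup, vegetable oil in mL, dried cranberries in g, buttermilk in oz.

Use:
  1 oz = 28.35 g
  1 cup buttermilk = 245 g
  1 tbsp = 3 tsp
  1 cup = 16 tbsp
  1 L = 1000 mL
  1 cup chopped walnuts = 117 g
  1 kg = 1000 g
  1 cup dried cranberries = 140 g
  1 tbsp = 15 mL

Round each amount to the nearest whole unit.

chopped walnuts: 4 cup; vegetable oil: 1875 mL; dried cranberries: 35 g; buttermilk: 39 oz

Scaling factor: 54/36 = 3/2 = 1.5.
chopped walnuts: 12 oz × 3/2 × 28.35 g/oz ÷ 117 g/cup ≈ 4 cup
vegetable oil: 1.25 L × 3/2 × 1000 mL/L = 1875 mL
dried cranberries: (2 tbsp + 2 tsp = 8/3 tbsp) × 3/2 ÷ 16 tbsp/cup × 140 g/cup = 35 g
buttermilk: 3 cup × 3/2 × 245 g/cup ÷ 28.35 g/oz ≈ 39 oz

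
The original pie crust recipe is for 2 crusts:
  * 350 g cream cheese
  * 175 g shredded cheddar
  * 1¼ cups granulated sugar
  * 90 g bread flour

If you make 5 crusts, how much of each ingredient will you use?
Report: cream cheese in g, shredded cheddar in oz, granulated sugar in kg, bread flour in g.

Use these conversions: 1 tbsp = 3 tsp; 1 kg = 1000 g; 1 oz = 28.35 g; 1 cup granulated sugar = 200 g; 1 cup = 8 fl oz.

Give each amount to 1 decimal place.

cream cheese: 875.0 g; shredded cheddar: 15.4 oz; granulated sugar: 0.6 kg; bread flour: 225.0 g

Scaling factor: 5/2 = 2.5.
cream cheese: 350 g × 5/2 = 875.0 g
shredded cheddar: 175 g × 5/2 ÷ 28.35 g/oz ≈ 15.4 oz
granulated sugar: 1.25 cup × 5/2 × 200 g/cup ÷ 1000 g/kg ≈ 0.6 kg
bread flour: 90 g × 5/2 = 225.0 g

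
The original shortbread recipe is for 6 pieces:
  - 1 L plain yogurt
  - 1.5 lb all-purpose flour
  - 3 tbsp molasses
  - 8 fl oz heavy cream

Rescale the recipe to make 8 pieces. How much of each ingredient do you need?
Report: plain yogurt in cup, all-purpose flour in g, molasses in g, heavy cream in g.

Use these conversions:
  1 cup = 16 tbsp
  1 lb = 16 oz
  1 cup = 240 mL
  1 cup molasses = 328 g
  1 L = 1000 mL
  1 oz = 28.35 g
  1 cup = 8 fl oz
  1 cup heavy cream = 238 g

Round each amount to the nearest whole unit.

plain yogurt: 6 cup; all-purpose flour: 907 g; molasses: 82 g; heavy cream: 317 g

Scaling factor: 8/6 = 4/3.
plain yogurt: 1 L × 4/3 × 1000 mL/L ÷ 240 mL/cup ≈ 6 cup
all-purpose flour: 1.5 lb × 4/3 × 16 oz/lb × 28.35 g/oz ≈ 907 g
molasses: 3 tbsp × 4/3 ÷ 16 tbsp/cup × 328 g/cup = 82 g
heavy cream: 8 fl oz × 4/3 ÷ 8 fl oz/cup × 238 g/cup ≈ 317 g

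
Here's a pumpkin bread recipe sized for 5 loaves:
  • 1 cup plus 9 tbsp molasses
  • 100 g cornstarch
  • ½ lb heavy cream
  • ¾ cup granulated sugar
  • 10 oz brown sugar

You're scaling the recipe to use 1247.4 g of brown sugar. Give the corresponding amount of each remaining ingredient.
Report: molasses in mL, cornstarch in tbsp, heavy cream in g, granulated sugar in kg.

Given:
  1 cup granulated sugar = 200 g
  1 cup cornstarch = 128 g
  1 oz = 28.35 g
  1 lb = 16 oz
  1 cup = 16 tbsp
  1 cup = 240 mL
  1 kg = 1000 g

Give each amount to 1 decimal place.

The original recipe has 283.5 g of brown sugar, so the scaling factor is 1247.4 ÷ 283.5 = 22/5 = 4.4.
molasses: (1 cup + 9 tbsp = 1.5625 cup) × 22/5 × 240 mL/cup = 1650.0 mL
cornstarch: 100 g × 22/5 ÷ 128 g/cup × 16 tbsp/cup = 55.0 tbsp
heavy cream: 0.5 lb × 22/5 × 16 oz/lb × 28.35 g/oz ≈ 997.9 g
granulated sugar: 0.75 cup × 22/5 × 200 g/cup ÷ 1000 g/kg ≈ 0.7 kg

molasses: 1650.0 mL; cornstarch: 55.0 tbsp; heavy cream: 997.9 g; granulated sugar: 0.7 kg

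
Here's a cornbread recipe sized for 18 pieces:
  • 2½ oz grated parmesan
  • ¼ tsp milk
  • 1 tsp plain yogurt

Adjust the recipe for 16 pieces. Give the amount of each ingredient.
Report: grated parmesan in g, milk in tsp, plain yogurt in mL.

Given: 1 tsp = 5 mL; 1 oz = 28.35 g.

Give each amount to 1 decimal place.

Scaling factor: 16/18 = 8/9.
grated parmesan: 2.5 oz × 8/9 × 28.35 g/oz = 63.0 g
milk: 0.25 tsp × 8/9 ≈ 0.2 tsp
plain yogurt: 1 tsp × 8/9 × 5 mL/tsp ≈ 4.4 mL

grated parmesan: 63.0 g; milk: 0.2 tsp; plain yogurt: 4.4 mL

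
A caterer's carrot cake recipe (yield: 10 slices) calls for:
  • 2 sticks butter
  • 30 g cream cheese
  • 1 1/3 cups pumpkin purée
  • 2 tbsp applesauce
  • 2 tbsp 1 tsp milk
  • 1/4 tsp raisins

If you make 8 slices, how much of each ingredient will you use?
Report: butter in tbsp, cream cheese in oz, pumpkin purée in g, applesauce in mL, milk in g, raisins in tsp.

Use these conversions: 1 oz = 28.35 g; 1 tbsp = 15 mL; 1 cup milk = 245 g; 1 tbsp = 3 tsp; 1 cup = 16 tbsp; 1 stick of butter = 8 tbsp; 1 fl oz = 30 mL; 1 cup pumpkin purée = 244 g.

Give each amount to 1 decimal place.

Scaling factor: 8/10 = 4/5 = 0.8.
butter: 2 stick × 4/5 × 8 tbsp/stick = 12.8 tbsp
cream cheese: 30 g × 4/5 ÷ 28.35 g/oz ≈ 0.8 oz
pumpkin purée: 4/3 cup × 4/5 × 244 g/cup ≈ 260.3 g
applesauce: 2 tbsp × 4/5 × 15 mL/tbsp = 24.0 mL
milk: (2 tbsp + 1 tsp = 7/3 tbsp) × 4/5 ÷ 16 tbsp/cup × 245 g/cup ≈ 28.6 g
raisins: 0.25 tsp × 4/5 = 0.2 tsp

butter: 12.8 tbsp; cream cheese: 0.8 oz; pumpkin purée: 260.3 g; applesauce: 24.0 mL; milk: 28.6 g; raisins: 0.2 tsp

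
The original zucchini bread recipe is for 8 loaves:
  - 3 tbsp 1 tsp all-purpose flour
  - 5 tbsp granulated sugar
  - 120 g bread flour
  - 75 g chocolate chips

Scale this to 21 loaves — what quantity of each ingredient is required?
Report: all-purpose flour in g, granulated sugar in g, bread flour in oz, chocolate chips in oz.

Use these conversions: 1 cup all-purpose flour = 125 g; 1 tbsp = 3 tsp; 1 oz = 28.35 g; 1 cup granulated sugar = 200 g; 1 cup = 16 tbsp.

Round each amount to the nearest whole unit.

all-purpose flour: 68 g; granulated sugar: 164 g; bread flour: 11 oz; chocolate chips: 7 oz

Scaling factor: 21/8 = 2.625.
all-purpose flour: (3 tbsp + 1 tsp = 10/3 tbsp) × 21/8 ÷ 16 tbsp/cup × 125 g/cup ≈ 68 g
granulated sugar: 5 tbsp × 21/8 ÷ 16 tbsp/cup × 200 g/cup ≈ 164 g
bread flour: 120 g × 21/8 ÷ 28.35 g/oz ≈ 11 oz
chocolate chips: 75 g × 21/8 ÷ 28.35 g/oz ≈ 7 oz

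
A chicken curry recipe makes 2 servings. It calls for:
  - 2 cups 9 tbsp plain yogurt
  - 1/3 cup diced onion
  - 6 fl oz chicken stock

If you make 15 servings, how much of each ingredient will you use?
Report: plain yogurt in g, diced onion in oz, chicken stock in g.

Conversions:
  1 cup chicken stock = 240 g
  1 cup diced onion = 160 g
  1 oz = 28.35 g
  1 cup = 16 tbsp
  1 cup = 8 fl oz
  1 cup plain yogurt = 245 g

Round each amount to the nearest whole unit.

plain yogurt: 4709 g; diced onion: 14 oz; chicken stock: 1350 g

Scaling factor: 15/2 = 7.5.
plain yogurt: (2 cup + 9 tbsp = 2.5625 cup) × 15/2 × 245 g/cup ≈ 4709 g
diced onion: 1/3 cup × 15/2 × 160 g/cup ÷ 28.35 g/oz ≈ 14 oz
chicken stock: 6 fl oz × 15/2 ÷ 8 fl oz/cup × 240 g/cup = 1350 g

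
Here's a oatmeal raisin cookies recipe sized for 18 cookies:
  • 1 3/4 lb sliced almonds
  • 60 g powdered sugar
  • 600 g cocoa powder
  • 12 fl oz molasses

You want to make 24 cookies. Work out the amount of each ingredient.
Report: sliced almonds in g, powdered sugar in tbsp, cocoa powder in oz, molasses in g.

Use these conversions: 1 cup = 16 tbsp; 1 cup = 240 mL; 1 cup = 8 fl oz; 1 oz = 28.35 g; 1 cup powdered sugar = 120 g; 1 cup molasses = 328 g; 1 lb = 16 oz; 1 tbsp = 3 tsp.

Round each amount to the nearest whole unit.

sliced almonds: 1058 g; powdered sugar: 11 tbsp; cocoa powder: 28 oz; molasses: 656 g

Scaling factor: 24/18 = 4/3.
sliced almonds: 1.75 lb × 4/3 × 16 oz/lb × 28.35 g/oz ≈ 1058 g
powdered sugar: 60 g × 4/3 ÷ 120 g/cup × 16 tbsp/cup ≈ 11 tbsp
cocoa powder: 600 g × 4/3 ÷ 28.35 g/oz ≈ 28 oz
molasses: 12 fl oz × 4/3 ÷ 8 fl oz/cup × 328 g/cup = 656 g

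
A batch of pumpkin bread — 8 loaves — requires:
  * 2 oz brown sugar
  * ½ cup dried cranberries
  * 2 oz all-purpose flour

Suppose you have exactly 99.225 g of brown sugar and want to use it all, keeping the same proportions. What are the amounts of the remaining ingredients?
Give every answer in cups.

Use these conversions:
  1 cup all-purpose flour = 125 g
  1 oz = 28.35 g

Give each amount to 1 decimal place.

The original recipe has 56.7 g of brown sugar, so the scaling factor is 99.225 ÷ 56.7 = 7/4 = 1.75.
dried cranberries: 0.5 cup × 7/4 ≈ 0.9 cup
all-purpose flour: 2 oz × 7/4 × 28.35 g/oz ÷ 125 g/cup ≈ 0.8 cup

dried cranberries: 0.9 cup; all-purpose flour: 0.8 cup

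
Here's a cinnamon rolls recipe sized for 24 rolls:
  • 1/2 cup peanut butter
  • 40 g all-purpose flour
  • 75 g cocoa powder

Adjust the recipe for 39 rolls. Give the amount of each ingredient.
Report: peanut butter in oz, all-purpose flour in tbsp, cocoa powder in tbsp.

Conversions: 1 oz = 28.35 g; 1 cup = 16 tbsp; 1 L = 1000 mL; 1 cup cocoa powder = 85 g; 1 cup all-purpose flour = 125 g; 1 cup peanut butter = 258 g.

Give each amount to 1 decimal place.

Scaling factor: 39/24 = 13/8 = 1.625.
peanut butter: 0.5 cup × 13/8 × 258 g/cup ÷ 28.35 g/oz ≈ 7.4 oz
all-purpose flour: 40 g × 13/8 ÷ 125 g/cup × 16 tbsp/cup ≈ 8.3 tbsp
cocoa powder: 75 g × 13/8 ÷ 85 g/cup × 16 tbsp/cup ≈ 22.9 tbsp

peanut butter: 7.4 oz; all-purpose flour: 8.3 tbsp; cocoa powder: 22.9 tbsp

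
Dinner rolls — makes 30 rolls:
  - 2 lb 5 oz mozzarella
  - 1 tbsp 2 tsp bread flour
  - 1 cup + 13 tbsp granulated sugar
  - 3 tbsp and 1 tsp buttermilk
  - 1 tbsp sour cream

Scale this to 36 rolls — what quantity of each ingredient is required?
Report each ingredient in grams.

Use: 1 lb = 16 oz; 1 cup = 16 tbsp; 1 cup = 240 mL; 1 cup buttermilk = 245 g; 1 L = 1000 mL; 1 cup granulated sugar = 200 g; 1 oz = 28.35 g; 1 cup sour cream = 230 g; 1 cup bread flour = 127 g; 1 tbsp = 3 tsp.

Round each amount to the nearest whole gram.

Scaling factor: 36/30 = 6/5 = 1.2.
mozzarella: (2 lb + 5 oz = 2.3125 lb) × 6/5 × 16 oz/lb × 28.35 g/oz ≈ 1259 g
bread flour: (1 tbsp + 2 tsp = 5/3 tbsp) × 6/5 ÷ 16 tbsp/cup × 127 g/cup ≈ 16 g
granulated sugar: (1 cup + 13 tbsp = 1.8125 cup) × 6/5 × 200 g/cup = 435 g
buttermilk: (3 tbsp + 1 tsp = 10/3 tbsp) × 6/5 ÷ 16 tbsp/cup × 245 g/cup ≈ 61 g
sour cream: 1 tbsp × 6/5 ÷ 16 tbsp/cup × 230 g/cup ≈ 17 g

mozzarella: 1259 g; bread flour: 16 g; granulated sugar: 435 g; buttermilk: 61 g; sour cream: 17 g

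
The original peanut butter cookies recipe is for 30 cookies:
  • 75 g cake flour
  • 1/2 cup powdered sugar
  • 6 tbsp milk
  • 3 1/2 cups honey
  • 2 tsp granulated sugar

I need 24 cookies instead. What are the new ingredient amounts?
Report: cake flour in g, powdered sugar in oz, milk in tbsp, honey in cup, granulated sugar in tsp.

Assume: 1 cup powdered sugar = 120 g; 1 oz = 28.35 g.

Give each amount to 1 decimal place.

cake flour: 60.0 g; powdered sugar: 1.7 oz; milk: 4.8 tbsp; honey: 2.8 cup; granulated sugar: 1.6 tsp

Scaling factor: 24/30 = 4/5 = 0.8.
cake flour: 75 g × 4/5 = 60.0 g
powdered sugar: 0.5 cup × 4/5 × 120 g/cup ÷ 28.35 g/oz ≈ 1.7 oz
milk: 6 tbsp × 4/5 = 4.8 tbsp
honey: 3.5 cup × 4/5 = 2.8 cup
granulated sugar: 2 tsp × 4/5 = 1.6 tsp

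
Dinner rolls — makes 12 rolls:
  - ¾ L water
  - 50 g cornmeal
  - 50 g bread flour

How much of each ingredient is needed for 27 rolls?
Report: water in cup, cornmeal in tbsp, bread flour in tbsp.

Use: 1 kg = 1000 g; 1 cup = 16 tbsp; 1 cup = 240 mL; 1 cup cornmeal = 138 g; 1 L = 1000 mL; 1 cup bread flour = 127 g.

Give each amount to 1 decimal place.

water: 7.0 cup; cornmeal: 13.0 tbsp; bread flour: 14.2 tbsp

Scaling factor: 27/12 = 9/4 = 2.25.
water: 0.75 L × 9/4 × 1000 mL/L ÷ 240 mL/cup ≈ 7.0 cup
cornmeal: 50 g × 9/4 ÷ 138 g/cup × 16 tbsp/cup ≈ 13.0 tbsp
bread flour: 50 g × 9/4 ÷ 127 g/cup × 16 tbsp/cup ≈ 14.2 tbsp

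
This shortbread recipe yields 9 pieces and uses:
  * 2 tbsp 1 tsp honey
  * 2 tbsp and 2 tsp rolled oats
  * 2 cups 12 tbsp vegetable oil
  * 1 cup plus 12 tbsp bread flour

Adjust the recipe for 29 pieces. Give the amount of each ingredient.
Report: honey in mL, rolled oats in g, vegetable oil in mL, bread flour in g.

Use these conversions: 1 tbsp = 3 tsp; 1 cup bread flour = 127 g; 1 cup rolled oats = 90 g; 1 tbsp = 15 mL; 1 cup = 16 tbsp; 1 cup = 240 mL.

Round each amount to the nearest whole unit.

Scaling factor: 29/9.
honey: (2 tbsp + 1 tsp = 7/3 tbsp) × 29/9 × 15 mL/tbsp ≈ 113 mL
rolled oats: (2 tbsp + 2 tsp = 8/3 tbsp) × 29/9 ÷ 16 tbsp/cup × 90 g/cup ≈ 48 g
vegetable oil: (2 cup + 12 tbsp = 2.75 cup) × 29/9 × 240 mL/cup ≈ 2127 mL
bread flour: (1 cup + 12 tbsp = 1.75 cup) × 29/9 × 127 g/cup ≈ 716 g

honey: 113 mL; rolled oats: 48 g; vegetable oil: 2127 mL; bread flour: 716 g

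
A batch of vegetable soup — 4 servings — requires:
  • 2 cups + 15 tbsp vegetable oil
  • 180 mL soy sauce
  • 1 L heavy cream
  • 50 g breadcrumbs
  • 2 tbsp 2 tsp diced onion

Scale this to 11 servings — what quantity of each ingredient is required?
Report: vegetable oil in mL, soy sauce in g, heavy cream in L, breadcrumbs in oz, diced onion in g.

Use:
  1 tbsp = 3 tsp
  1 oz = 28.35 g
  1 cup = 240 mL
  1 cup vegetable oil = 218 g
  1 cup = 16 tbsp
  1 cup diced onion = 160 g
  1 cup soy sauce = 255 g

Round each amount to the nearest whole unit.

vegetable oil: 1939 mL; soy sauce: 526 g; heavy cream: 3 L; breadcrumbs: 5 oz; diced onion: 73 g

Scaling factor: 11/4 = 2.75.
vegetable oil: (2 cup + 15 tbsp = 2.9375 cup) × 11/4 × 240 mL/cup ≈ 1939 mL
soy sauce: 180 mL × 11/4 ÷ 240 mL/cup × 255 g/cup ≈ 526 g
heavy cream: 1 L × 11/4 ≈ 3 L
breadcrumbs: 50 g × 11/4 ÷ 28.35 g/oz ≈ 5 oz
diced onion: (2 tbsp + 2 tsp = 8/3 tbsp) × 11/4 ÷ 16 tbsp/cup × 160 g/cup ≈ 73 g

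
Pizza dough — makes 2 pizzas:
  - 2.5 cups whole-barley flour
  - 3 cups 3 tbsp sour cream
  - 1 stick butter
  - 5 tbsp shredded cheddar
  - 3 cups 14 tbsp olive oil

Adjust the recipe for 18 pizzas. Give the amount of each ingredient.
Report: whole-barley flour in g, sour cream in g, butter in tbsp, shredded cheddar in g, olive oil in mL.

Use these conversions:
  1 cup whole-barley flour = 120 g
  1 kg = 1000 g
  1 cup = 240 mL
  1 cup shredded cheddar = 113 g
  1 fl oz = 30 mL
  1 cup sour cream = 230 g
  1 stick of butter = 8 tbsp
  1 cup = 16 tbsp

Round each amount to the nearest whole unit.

whole-barley flour: 2700 g; sour cream: 6598 g; butter: 72 tbsp; shredded cheddar: 318 g; olive oil: 8370 mL

Scaling factor: 18/2 = 9.
whole-barley flour: 2.5 cup × 9 × 120 g/cup = 2700 g
sour cream: (3 cup + 3 tbsp = 3.1875 cup) × 9 × 230 g/cup ≈ 6598 g
butter: 1 stick × 9 × 8 tbsp/stick = 72 tbsp
shredded cheddar: 5 tbsp × 9 ÷ 16 tbsp/cup × 113 g/cup ≈ 318 g
olive oil: (3 cup + 14 tbsp = 3.875 cup) × 9 × 240 mL/cup = 8370 mL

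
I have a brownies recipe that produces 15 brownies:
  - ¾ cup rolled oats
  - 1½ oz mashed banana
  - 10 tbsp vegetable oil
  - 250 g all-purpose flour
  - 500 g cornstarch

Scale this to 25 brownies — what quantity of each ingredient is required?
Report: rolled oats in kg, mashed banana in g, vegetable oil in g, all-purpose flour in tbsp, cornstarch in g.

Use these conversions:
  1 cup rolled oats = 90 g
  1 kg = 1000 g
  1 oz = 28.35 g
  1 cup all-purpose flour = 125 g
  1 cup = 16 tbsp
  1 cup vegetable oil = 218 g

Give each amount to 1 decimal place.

rolled oats: 0.1 kg; mashed banana: 70.9 g; vegetable oil: 227.1 g; all-purpose flour: 53.3 tbsp; cornstarch: 833.3 g

Scaling factor: 25/15 = 5/3.
rolled oats: 0.75 cup × 5/3 × 90 g/cup ÷ 1000 g/kg ≈ 0.1 kg
mashed banana: 1.5 oz × 5/3 × 28.35 g/oz ≈ 70.9 g
vegetable oil: 10 tbsp × 5/3 ÷ 16 tbsp/cup × 218 g/cup ≈ 227.1 g
all-purpose flour: 250 g × 5/3 ÷ 125 g/cup × 16 tbsp/cup ≈ 53.3 tbsp
cornstarch: 500 g × 5/3 ≈ 833.3 g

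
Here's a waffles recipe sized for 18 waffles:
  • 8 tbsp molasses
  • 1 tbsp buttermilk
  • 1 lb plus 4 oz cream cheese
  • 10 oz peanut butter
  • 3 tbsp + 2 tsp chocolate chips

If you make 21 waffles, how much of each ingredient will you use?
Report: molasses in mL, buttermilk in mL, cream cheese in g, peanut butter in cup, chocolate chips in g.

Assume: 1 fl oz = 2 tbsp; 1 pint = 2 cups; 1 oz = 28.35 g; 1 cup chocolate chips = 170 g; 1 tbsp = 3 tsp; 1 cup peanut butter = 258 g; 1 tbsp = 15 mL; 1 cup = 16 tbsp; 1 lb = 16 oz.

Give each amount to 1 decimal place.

molasses: 140.0 mL; buttermilk: 17.5 mL; cream cheese: 661.5 g; peanut butter: 1.3 cup; chocolate chips: 45.5 g

Scaling factor: 21/18 = 7/6.
molasses: 8 tbsp × 7/6 × 15 mL/tbsp = 140.0 mL
buttermilk: 1 tbsp × 7/6 × 15 mL/tbsp = 17.5 mL
cream cheese: (1 lb + 4 oz = 1.25 lb) × 7/6 × 16 oz/lb × 28.35 g/oz = 661.5 g
peanut butter: 10 oz × 7/6 × 28.35 g/oz ÷ 258 g/cup ≈ 1.3 cup
chocolate chips: (3 tbsp + 2 tsp = 11/3 tbsp) × 7/6 ÷ 16 tbsp/cup × 170 g/cup ≈ 45.5 g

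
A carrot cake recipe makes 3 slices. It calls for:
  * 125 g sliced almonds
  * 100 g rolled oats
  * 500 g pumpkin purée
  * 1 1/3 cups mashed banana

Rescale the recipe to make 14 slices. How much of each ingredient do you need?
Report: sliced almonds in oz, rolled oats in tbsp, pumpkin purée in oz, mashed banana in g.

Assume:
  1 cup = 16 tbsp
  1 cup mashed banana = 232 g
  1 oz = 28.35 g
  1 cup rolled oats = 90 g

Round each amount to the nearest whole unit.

sliced almonds: 21 oz; rolled oats: 83 tbsp; pumpkin purée: 82 oz; mashed banana: 1444 g

Scaling factor: 14/3.
sliced almonds: 125 g × 14/3 ÷ 28.35 g/oz ≈ 21 oz
rolled oats: 100 g × 14/3 ÷ 90 g/cup × 16 tbsp/cup ≈ 83 tbsp
pumpkin purée: 500 g × 14/3 ÷ 28.35 g/oz ≈ 82 oz
mashed banana: 4/3 cup × 14/3 × 232 g/cup ≈ 1444 g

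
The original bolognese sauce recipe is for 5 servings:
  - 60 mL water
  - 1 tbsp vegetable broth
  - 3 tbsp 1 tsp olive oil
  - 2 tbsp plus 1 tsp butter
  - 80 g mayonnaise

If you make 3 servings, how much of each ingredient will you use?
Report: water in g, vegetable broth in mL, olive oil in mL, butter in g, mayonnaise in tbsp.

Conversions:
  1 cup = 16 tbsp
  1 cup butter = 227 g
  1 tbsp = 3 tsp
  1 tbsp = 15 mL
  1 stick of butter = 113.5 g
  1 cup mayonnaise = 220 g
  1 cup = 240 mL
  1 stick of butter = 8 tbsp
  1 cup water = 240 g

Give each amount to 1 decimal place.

Scaling factor: 3/5 = 0.6.
water: 60 mL × 3/5 ÷ 240 mL/cup × 240 g/cup = 36.0 g
vegetable broth: 1 tbsp × 3/5 × 15 mL/tbsp = 9.0 mL
olive oil: (3 tbsp + 1 tsp = 10/3 tbsp) × 3/5 × 15 mL/tbsp = 30.0 mL
butter: (2 tbsp + 1 tsp = 7/3 tbsp) × 3/5 ÷ 8 tbsp/stick × 113.5 g/stick ≈ 19.9 g
mayonnaise: 80 g × 3/5 ÷ 220 g/cup × 16 tbsp/cup ≈ 3.5 tbsp

water: 36.0 g; vegetable broth: 9.0 mL; olive oil: 30.0 mL; butter: 19.9 g; mayonnaise: 3.5 tbsp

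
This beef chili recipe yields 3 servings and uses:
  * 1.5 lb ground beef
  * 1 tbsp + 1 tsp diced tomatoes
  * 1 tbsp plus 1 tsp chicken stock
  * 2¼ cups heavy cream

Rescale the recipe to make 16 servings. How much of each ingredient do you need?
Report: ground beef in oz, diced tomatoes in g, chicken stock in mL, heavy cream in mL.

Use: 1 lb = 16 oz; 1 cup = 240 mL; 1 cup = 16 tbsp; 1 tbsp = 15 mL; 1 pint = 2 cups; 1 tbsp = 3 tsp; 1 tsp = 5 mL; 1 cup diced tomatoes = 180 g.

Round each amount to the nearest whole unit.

ground beef: 128 oz; diced tomatoes: 80 g; chicken stock: 107 mL; heavy cream: 2880 mL

Scaling factor: 16/3.
ground beef: 1.5 lb × 16/3 × 16 oz/lb = 128 oz
diced tomatoes: (1 tbsp + 1 tsp = 4/3 tbsp) × 16/3 ÷ 16 tbsp/cup × 180 g/cup = 80 g
chicken stock: (1 tbsp + 1 tsp = 4/3 tbsp) × 16/3 × 15 mL/tbsp ≈ 107 mL
heavy cream: 2.25 cup × 16/3 × 240 mL/cup = 2880 mL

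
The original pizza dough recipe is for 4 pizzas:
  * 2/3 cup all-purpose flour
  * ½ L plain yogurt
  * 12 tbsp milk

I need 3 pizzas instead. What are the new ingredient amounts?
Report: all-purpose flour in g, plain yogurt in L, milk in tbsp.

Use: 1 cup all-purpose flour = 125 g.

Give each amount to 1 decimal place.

Scaling factor: 3/4 = 0.75.
all-purpose flour: 2/3 cup × 3/4 × 125 g/cup = 62.5 g
plain yogurt: 0.5 L × 3/4 ≈ 0.4 L
milk: 12 tbsp × 3/4 = 9.0 tbsp

all-purpose flour: 62.5 g; plain yogurt: 0.4 L; milk: 9.0 tbsp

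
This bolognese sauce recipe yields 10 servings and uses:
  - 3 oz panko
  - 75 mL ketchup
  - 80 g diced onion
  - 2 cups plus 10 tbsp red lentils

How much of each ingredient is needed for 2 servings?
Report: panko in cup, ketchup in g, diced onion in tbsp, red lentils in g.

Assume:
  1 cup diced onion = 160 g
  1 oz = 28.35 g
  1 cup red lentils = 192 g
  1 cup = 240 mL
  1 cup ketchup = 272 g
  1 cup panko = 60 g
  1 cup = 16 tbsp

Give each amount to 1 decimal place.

Scaling factor: 2/10 = 1/5 = 0.2.
panko: 3 oz × 1/5 × 28.35 g/oz ÷ 60 g/cup ≈ 0.3 cup
ketchup: 75 mL × 1/5 ÷ 240 mL/cup × 272 g/cup = 17.0 g
diced onion: 80 g × 1/5 ÷ 160 g/cup × 16 tbsp/cup = 1.6 tbsp
red lentils: (2 cup + 10 tbsp = 2.625 cup) × 1/5 × 192 g/cup = 100.8 g

panko: 0.3 cup; ketchup: 17.0 g; diced onion: 1.6 tbsp; red lentils: 100.8 g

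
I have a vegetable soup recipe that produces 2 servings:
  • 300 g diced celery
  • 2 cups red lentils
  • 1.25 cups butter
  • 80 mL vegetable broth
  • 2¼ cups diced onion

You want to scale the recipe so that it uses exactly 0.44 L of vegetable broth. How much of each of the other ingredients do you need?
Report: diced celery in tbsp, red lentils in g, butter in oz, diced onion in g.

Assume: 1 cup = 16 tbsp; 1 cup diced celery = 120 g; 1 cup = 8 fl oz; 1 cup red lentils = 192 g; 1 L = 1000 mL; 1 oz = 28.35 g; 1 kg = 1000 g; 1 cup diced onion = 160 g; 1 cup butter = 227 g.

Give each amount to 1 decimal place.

The original recipe has 0.08 L of vegetable broth, so the scaling factor is 0.44 ÷ 0.08 = 11/2 = 5.5.
diced celery: 300 g × 11/2 ÷ 120 g/cup × 16 tbsp/cup = 220.0 tbsp
red lentils: 2 cup × 11/2 × 192 g/cup = 2112.0 g
butter: 1.25 cup × 11/2 × 227 g/cup ÷ 28.35 g/oz ≈ 55.0 oz
diced onion: 2.25 cup × 11/2 × 160 g/cup = 1980.0 g

diced celery: 220.0 tbsp; red lentils: 2112.0 g; butter: 55.0 oz; diced onion: 1980.0 g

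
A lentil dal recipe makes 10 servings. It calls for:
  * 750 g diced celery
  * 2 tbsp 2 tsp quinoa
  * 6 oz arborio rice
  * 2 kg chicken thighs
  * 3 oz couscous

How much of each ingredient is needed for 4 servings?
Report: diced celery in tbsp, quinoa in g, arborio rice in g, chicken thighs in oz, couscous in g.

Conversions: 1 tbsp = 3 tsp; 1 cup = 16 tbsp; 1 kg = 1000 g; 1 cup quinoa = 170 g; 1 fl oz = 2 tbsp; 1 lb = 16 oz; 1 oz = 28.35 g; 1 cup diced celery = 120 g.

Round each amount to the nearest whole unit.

Scaling factor: 4/10 = 2/5 = 0.4.
diced celery: 750 g × 2/5 ÷ 120 g/cup × 16 tbsp/cup = 40 tbsp
quinoa: (2 tbsp + 2 tsp = 8/3 tbsp) × 2/5 ÷ 16 tbsp/cup × 170 g/cup ≈ 11 g
arborio rice: 6 oz × 2/5 × 28.35 g/oz ≈ 68 g
chicken thighs: 2 kg × 2/5 × 1000 g/kg ÷ 28.35 g/oz ≈ 28 oz
couscous: 3 oz × 2/5 × 28.35 g/oz ≈ 34 g

diced celery: 40 tbsp; quinoa: 11 g; arborio rice: 68 g; chicken thighs: 28 oz; couscous: 34 g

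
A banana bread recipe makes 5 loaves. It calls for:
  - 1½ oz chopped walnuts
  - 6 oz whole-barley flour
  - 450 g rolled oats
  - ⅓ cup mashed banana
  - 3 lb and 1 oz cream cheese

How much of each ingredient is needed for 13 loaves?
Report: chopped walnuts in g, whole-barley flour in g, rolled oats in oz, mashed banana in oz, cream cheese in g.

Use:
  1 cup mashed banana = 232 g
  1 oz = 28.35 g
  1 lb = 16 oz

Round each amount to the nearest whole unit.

chopped walnuts: 111 g; whole-barley flour: 442 g; rolled oats: 41 oz; mashed banana: 7 oz; cream cheese: 3612 g

Scaling factor: 13/5 = 2.6.
chopped walnuts: 1.5 oz × 13/5 × 28.35 g/oz ≈ 111 g
whole-barley flour: 6 oz × 13/5 × 28.35 g/oz ≈ 442 g
rolled oats: 450 g × 13/5 ÷ 28.35 g/oz ≈ 41 oz
mashed banana: 1/3 cup × 13/5 × 232 g/cup ÷ 28.35 g/oz ≈ 7 oz
cream cheese: (3 lb + 1 oz = 3.0625 lb) × 13/5 × 16 oz/lb × 28.35 g/oz ≈ 3612 g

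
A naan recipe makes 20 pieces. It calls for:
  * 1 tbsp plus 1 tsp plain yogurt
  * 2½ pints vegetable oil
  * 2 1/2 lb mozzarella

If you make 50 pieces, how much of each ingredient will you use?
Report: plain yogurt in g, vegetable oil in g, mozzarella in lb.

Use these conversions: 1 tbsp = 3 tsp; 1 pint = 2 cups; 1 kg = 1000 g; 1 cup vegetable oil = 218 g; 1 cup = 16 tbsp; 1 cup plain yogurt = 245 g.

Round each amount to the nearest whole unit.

Scaling factor: 50/20 = 5/2 = 2.5.
plain yogurt: (1 tbsp + 1 tsp = 4/3 tbsp) × 5/2 ÷ 16 tbsp/cup × 245 g/cup ≈ 51 g
vegetable oil: 2.5 pint × 5/2 × 2 cup/pint × 218 g/cup = 2725 g
mozzarella: 2.5 lb × 5/2 ≈ 6 lb

plain yogurt: 51 g; vegetable oil: 2725 g; mozzarella: 6 lb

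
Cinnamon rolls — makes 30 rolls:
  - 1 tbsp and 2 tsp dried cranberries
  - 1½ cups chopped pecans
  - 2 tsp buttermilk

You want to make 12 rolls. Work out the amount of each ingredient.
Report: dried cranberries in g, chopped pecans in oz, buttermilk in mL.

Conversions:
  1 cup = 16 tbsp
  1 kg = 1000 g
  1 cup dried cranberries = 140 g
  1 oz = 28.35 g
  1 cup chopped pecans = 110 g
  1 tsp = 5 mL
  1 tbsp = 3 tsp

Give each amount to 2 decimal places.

dried cranberries: 5.83 g; chopped pecans: 2.33 oz; buttermilk: 4.00 mL

Scaling factor: 12/30 = 2/5 = 0.4.
dried cranberries: (1 tbsp + 2 tsp = 5/3 tbsp) × 2/5 ÷ 16 tbsp/cup × 140 g/cup ≈ 5.83 g
chopped pecans: 1.5 cup × 2/5 × 110 g/cup ÷ 28.35 g/oz ≈ 2.33 oz
buttermilk: 2 tsp × 2/5 × 5 mL/tsp = 4.00 mL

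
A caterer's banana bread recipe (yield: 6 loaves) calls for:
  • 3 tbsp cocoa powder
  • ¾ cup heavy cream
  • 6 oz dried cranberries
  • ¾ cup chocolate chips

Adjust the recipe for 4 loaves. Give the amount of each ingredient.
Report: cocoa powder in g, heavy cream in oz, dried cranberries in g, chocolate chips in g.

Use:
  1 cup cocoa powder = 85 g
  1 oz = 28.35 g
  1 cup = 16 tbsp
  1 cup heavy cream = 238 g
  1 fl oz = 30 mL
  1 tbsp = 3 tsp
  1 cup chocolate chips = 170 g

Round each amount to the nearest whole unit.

cocoa powder: 11 g; heavy cream: 4 oz; dried cranberries: 113 g; chocolate chips: 85 g

Scaling factor: 4/6 = 2/3.
cocoa powder: 3 tbsp × 2/3 ÷ 16 tbsp/cup × 85 g/cup ≈ 11 g
heavy cream: 0.75 cup × 2/3 × 238 g/cup ÷ 28.35 g/oz ≈ 4 oz
dried cranberries: 6 oz × 2/3 × 28.35 g/oz ≈ 113 g
chocolate chips: 0.75 cup × 2/3 × 170 g/cup = 85 g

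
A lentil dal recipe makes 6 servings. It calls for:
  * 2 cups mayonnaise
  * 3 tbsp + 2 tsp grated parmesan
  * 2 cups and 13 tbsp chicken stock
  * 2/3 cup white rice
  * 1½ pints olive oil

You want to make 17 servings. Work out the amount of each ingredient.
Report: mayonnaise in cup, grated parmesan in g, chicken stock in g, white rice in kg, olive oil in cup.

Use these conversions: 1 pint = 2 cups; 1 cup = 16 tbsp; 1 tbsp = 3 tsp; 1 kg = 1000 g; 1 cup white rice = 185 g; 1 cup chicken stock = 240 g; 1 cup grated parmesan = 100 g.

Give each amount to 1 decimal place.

mayonnaise: 5.7 cup; grated parmesan: 64.9 g; chicken stock: 1912.5 g; white rice: 0.3 kg; olive oil: 8.5 cup

Scaling factor: 17/6.
mayonnaise: 2 cup × 17/6 ≈ 5.7 cup
grated parmesan: (3 tbsp + 2 tsp = 11/3 tbsp) × 17/6 ÷ 16 tbsp/cup × 100 g/cup ≈ 64.9 g
chicken stock: (2 cup + 13 tbsp = 2.8125 cup) × 17/6 × 240 g/cup = 1912.5 g
white rice: 2/3 cup × 17/6 × 185 g/cup ÷ 1000 g/kg ≈ 0.3 kg
olive oil: 1.5 pint × 17/6 × 2 cup/pint = 8.5 cup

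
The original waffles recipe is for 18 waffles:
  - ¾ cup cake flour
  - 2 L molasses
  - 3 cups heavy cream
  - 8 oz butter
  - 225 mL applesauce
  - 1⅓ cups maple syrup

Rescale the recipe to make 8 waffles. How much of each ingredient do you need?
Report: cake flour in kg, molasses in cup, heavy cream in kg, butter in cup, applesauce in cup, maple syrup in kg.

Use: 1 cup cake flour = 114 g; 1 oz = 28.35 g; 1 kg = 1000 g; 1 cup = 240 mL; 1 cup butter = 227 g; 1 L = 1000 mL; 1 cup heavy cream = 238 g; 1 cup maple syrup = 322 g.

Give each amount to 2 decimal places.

Scaling factor: 8/18 = 4/9.
cake flour: 0.75 cup × 4/9 × 114 g/cup ÷ 1000 g/kg ≈ 0.04 kg
molasses: 2 L × 4/9 × 1000 mL/L ÷ 240 mL/cup ≈ 3.70 cup
heavy cream: 3 cup × 4/9 × 238 g/cup ÷ 1000 g/kg ≈ 0.32 kg
butter: 8 oz × 4/9 × 28.35 g/oz ÷ 227 g/cup ≈ 0.44 cup
applesauce: 225 mL × 4/9 ÷ 240 mL/cup ≈ 0.42 cup
maple syrup: 4/3 cup × 4/9 × 322 g/cup ÷ 1000 g/kg ≈ 0.19 kg

cake flour: 0.04 kg; molasses: 3.70 cup; heavy cream: 0.32 kg; butter: 0.44 cup; applesauce: 0.42 cup; maple syrup: 0.19 kg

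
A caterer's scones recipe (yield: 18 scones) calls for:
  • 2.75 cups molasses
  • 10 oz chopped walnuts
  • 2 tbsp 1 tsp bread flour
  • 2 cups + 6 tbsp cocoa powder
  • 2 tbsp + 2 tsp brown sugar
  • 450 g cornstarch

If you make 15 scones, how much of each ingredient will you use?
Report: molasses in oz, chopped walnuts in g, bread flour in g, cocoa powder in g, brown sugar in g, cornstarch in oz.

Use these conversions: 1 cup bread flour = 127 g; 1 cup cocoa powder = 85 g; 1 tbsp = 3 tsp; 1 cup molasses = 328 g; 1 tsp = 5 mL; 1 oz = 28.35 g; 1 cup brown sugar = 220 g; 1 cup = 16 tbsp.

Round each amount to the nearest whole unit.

molasses: 27 oz; chopped walnuts: 236 g; bread flour: 15 g; cocoa powder: 168 g; brown sugar: 31 g; cornstarch: 13 oz

Scaling factor: 15/18 = 5/6.
molasses: 2.75 cup × 5/6 × 328 g/cup ÷ 28.35 g/oz ≈ 27 oz
chopped walnuts: 10 oz × 5/6 × 28.35 g/oz ≈ 236 g
bread flour: (2 tbsp + 1 tsp = 7/3 tbsp) × 5/6 ÷ 16 tbsp/cup × 127 g/cup ≈ 15 g
cocoa powder: (2 cup + 6 tbsp = 2.375 cup) × 5/6 × 85 g/cup ≈ 168 g
brown sugar: (2 tbsp + 2 tsp = 8/3 tbsp) × 5/6 ÷ 16 tbsp/cup × 220 g/cup ≈ 31 g
cornstarch: 450 g × 5/6 ÷ 28.35 g/oz ≈ 13 oz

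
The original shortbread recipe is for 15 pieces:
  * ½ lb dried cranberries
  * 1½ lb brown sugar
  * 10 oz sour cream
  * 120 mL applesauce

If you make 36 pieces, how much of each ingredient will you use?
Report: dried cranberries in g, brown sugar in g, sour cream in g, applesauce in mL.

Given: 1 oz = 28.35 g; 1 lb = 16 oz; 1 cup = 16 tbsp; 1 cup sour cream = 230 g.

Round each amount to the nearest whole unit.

dried cranberries: 544 g; brown sugar: 1633 g; sour cream: 680 g; applesauce: 288 mL

Scaling factor: 36/15 = 12/5 = 2.4.
dried cranberries: 0.5 lb × 12/5 × 16 oz/lb × 28.35 g/oz ≈ 544 g
brown sugar: 1.5 lb × 12/5 × 16 oz/lb × 28.35 g/oz ≈ 1633 g
sour cream: 10 oz × 12/5 × 28.35 g/oz ≈ 680 g
applesauce: 120 mL × 12/5 = 288 mL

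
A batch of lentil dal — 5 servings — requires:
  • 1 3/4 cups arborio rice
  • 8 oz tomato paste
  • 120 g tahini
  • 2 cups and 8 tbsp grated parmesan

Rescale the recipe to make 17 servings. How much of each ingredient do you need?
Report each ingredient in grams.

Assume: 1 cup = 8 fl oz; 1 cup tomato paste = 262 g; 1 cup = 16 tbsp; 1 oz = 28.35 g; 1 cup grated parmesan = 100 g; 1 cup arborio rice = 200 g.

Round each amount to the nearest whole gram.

Scaling factor: 17/5 = 3.4.
arborio rice: 1.75 cup × 17/5 × 200 g/cup = 1190 g
tomato paste: 8 oz × 17/5 × 28.35 g/oz ≈ 771 g
tahini: 120 g × 17/5 = 408 g
grated parmesan: (2 cup + 8 tbsp = 2.5 cup) × 17/5 × 100 g/cup = 850 g

arborio rice: 1190 g; tomato paste: 771 g; tahini: 408 g; grated parmesan: 850 g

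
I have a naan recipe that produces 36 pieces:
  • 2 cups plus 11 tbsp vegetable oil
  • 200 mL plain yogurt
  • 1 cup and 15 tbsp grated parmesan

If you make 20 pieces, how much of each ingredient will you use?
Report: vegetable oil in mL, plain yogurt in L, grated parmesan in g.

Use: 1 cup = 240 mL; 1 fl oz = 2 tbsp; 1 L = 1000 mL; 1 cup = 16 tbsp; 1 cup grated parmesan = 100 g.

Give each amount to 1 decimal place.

vegetable oil: 358.3 mL; plain yogurt: 0.1 L; grated parmesan: 107.6 g

Scaling factor: 20/36 = 5/9.
vegetable oil: (2 cup + 11 tbsp = 2.6875 cup) × 5/9 × 240 mL/cup ≈ 358.3 mL
plain yogurt: 200 mL × 5/9 ÷ 1000 mL/L ≈ 0.1 L
grated parmesan: (1 cup + 15 tbsp = 1.9375 cup) × 5/9 × 100 g/cup ≈ 107.6 g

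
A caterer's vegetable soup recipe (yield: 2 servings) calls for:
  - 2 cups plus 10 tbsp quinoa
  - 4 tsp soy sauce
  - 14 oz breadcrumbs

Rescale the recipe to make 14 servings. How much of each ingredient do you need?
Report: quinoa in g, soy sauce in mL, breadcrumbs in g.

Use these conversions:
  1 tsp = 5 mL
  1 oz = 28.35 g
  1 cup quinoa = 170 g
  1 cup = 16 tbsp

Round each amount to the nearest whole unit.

Scaling factor: 14/2 = 7.
quinoa: (2 cup + 10 tbsp = 2.625 cup) × 7 × 170 g/cup ≈ 3124 g
soy sauce: 4 tsp × 7 × 5 mL/tsp = 140 mL
breadcrumbs: 14 oz × 7 × 28.35 g/oz ≈ 2778 g

quinoa: 3124 g; soy sauce: 140 mL; breadcrumbs: 2778 g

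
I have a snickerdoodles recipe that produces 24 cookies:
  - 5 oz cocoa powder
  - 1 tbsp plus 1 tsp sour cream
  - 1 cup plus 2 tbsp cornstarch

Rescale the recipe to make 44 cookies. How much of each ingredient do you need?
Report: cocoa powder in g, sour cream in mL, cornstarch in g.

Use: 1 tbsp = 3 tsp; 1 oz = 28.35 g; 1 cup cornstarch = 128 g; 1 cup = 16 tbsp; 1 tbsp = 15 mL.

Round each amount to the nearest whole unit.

cocoa powder: 260 g; sour cream: 37 mL; cornstarch: 264 g

Scaling factor: 44/24 = 11/6.
cocoa powder: 5 oz × 11/6 × 28.35 g/oz ≈ 260 g
sour cream: (1 tbsp + 1 tsp = 4/3 tbsp) × 11/6 × 15 mL/tbsp ≈ 37 mL
cornstarch: (1 cup + 2 tbsp = 1.125 cup) × 11/6 × 128 g/cup = 264 g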